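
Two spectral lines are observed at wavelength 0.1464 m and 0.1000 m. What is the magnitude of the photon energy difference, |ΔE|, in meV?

3.93·10^-3 meV

Using E = hc/λ: E₁ = 1.3569·10^-24 J, E₂ = 1.9864·10^-24 J.
|ΔE| = |1.3569·10^-24 − 1.9864·10^-24| = 6.30·10^-25 J = 3.93·10^-3 meV.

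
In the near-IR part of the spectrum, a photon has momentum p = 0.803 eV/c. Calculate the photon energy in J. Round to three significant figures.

1.29·10^-19 J

Take c = 2.99792458·10^8 m/s, 1 eV = 1.602176634·10^-19 J.
First convert: p = 0.803 eV/c = 4.2915·10^-28 kg·m/s.
Since E = pc for a photon, E = 1.287·10^-19 J.
So E ≈ 1.29·10^-19 J.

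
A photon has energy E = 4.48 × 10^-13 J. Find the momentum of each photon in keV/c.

2800 keV/c

For a photon p = E/c, so p = 1.494 × 10^-21 kg·m/s.
Converting to keV/c: p = 2796 keV/c ≈ 2800 keV/c.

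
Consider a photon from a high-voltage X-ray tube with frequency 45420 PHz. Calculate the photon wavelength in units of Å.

First convert: f = 45420 PHz = 4.542e19 Hz.
For a photon λ = c/f, so λ = 6.600e-12 m.
Converting to Å: λ = 0.06600 Å ≈ 0.0660 Å.

0.0660 Å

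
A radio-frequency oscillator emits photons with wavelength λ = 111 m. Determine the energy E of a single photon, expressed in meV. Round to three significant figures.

Use h = 6.62607015e-34 J·s, c = 2.99792458e8 m/s, 1 eV = 1.602176634e-19 J.
The photon relation is E = hc/λ, giving E = 1.790e-27 J.
Converting to meV: E = 1.117e-5 meV ≈ 1.12e-5 meV.

1.12e-5 meV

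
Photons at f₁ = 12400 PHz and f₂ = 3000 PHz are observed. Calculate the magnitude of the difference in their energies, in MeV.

Using E = hf: E₁ = 8.216 × 10^-15 J, E₂ = 1.988 × 10^-15 J.
|ΔE| = |8.216 × 10^-15 − 1.988 × 10^-15| = 6.23 × 10^-15 J = 0.0389 MeV.

0.0389 MeV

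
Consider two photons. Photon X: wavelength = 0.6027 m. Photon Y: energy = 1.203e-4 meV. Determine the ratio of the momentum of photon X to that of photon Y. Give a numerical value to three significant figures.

p_X = 1.099e-33 kg·m/s (from wavelength = 0.6027 m, via p = h/λ).
p_Y = 6.429e-35 kg·m/s (from energy = 1.203e-4 meV, via p = E/c).
Ratio = 1.099e-33 / 6.429e-35 = 17.1.

17.1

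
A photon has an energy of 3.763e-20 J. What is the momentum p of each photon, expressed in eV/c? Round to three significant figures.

Use c = 2.99792458e8 m/s, 1 eV = 1.602176634e-19 J.
For a photon p = E/c, so p = 1.255e-28 kg·m/s.
Converting to eV/c: p = 0.2349 eV/c ≈ 0.235 eV/c.

0.235 eV/c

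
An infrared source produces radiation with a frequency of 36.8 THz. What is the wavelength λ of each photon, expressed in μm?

Convert to SI: f = 36.8 THz = 3.68·10^13 Hz.
For a photon λ = c/f, so λ = 8.147·10^-6 m.
Converting to μm: λ = 8.147 μm ≈ 8.15 μm.

8.15 μm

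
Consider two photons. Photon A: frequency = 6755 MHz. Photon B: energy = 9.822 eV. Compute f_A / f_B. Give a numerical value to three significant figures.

f_A = 6.755e9 Hz (from frequency = 6755 MHz, via f given directly).
f_B = 2.375e15 Hz (from energy = 9.822 eV, via f = E/h).
Ratio = 6.755e9 / 2.375e15 = 2.84e-6.

2.84e-6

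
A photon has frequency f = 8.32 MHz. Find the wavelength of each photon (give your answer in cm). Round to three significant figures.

In SI units: f = 8.32 MHz = 8.32 × 10^6 Hz.
For a photon λ = c/f, so λ = 36.03 m.
Converting to cm: λ = 3603 cm ≈ 3600 cm.

3600 cm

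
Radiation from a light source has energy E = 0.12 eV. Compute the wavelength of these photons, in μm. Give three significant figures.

10.3 μm

In SI units: E = 0.12 eV = 1.9226e-20 J.
The photon relation is λ = hc/E, giving λ = 1.033e-5 m.
Converting to μm: λ = 10.33 μm ≈ 10.3 μm.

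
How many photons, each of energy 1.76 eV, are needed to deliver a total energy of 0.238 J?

Per-photon energy: E = 2.820·10^-19 J (from energy = 1.76 eV).
N = E_total / E_photon = 0.238 J / 2.820·10^-19 J = 8.44·10^17.

8.44·10^17 photons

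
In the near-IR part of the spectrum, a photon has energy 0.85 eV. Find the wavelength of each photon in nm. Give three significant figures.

1460 nm

Convert to SI: E = 0.85 eV = 1.3619 × 10^-19 J.
The photon relation is λ = hc/E, giving λ = 1.459 × 10^-6 m.
Converting to nm: λ = 1459 nm ≈ 1460 nm.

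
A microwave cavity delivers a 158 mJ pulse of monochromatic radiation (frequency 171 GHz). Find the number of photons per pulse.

Per-photon energy: E = 1.133e-22 J (from frequency = 171 GHz).
N = E_total / E_photon = 0.158 J / 1.133e-22 J = 1.39e21.

1.39e21 photons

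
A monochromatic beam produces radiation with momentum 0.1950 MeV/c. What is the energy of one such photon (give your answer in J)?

3.12e-14 J

In SI units: p = 0.1950 MeV/c = 1.0421e-22 kg·m/s.
For a photon E = pc, so E = 3.124e-14 J.
So E ≈ 3.12e-14 J.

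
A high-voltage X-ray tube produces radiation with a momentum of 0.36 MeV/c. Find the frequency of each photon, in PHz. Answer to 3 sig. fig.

8.70e4 PHz

(h = 6.62607015e-34 J·s, c = 2.99792458e8 m/s, 1 eV = 1.602176634e-19 J.)
In SI units: p = 0.36 MeV/c = 1.9239e-22 kg·m/s.
Since f = pc/h for a photon, f = 8.705e19 Hz.
Converting to PHz: f = 87050 PHz ≈ 8.70e4 PHz.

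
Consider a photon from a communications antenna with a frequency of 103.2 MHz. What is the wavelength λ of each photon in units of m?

2.90 m

In SI units: f = 103.2 MHz = 1.032 × 10^8 Hz.
Since λ = c/f for a photon, λ = 2.905 m.
So λ ≈ 2.90 m.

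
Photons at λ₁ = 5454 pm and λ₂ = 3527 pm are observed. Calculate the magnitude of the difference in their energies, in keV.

Using E = hc/λ: E₁ = 3.6422 × 10^-17 J, E₂ = 5.6321 × 10^-17 J.
|ΔE| = |3.6422 × 10^-17 − 5.6321 × 10^-17| = 1.99 × 10^-17 J = 0.124 keV.

0.124 keV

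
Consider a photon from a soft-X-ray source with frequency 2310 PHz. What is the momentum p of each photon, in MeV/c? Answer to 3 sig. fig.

Convert to SI: f = 2310 PHz = 2.31 × 10^18 Hz.
Since p = hf/c for a photon, p = 5.106 × 10^-24 kg·m/s.
Converting to MeV/c: p = 0.009553 MeV/c ≈ 9.55 × 10^-3 MeV/c.

9.55 × 10^-3 MeV/c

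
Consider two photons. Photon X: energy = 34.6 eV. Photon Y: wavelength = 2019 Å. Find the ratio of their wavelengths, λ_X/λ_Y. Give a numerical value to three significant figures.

λ_X = 3.583·10^-8 m (from energy = 34.6 eV, via λ = hc/E).
λ_Y = 2.019·10^-7 m (from wavelength = 2019 Å, via λ given directly).
Ratio = 3.583·10^-8 / 2.019·10^-7 = 0.177.

0.177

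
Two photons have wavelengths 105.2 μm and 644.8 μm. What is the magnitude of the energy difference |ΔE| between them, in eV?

9.86e-3 eV

Using E = hc/λ: E₁ = 1.8883e-21 J, E₂ = 3.0807e-22 J.
|ΔE| = |1.8883e-21 − 3.0807e-22| = 1.58e-21 J = 9.86e-3 eV.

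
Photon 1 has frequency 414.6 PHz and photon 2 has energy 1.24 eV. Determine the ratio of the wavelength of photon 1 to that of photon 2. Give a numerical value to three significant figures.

7.23e-4

λ_1 = 7.231e-10 m (from frequency = 414.6 PHz, via λ = c/f).
λ_2 = 9.999e-7 m (from energy = 1.24 eV, via λ = hc/E).
Ratio = 7.231e-10 / 9.999e-7 = 7.23e-4.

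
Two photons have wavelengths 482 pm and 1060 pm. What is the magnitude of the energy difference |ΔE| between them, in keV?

1.40 keV

Using E = hc/λ: E₁ = 4.121e-16 J, E₂ = 1.874e-16 J.
|ΔE| = |4.121e-16 − 1.874e-16| = 2.25e-16 J = 1.40 keV.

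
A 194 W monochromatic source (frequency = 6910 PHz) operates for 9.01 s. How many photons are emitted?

3.82 × 10^17 photons

Total energy: E_total = P·t = 194 × 9.01 = 1748 J.
Per-photon energy: E = 4.579 × 10^-15 J.
N = E_total / E_photon = 3.82 × 10^17.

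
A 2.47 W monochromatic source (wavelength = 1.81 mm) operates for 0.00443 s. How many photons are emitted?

9.97 × 10^19 photons

Total energy: E_total = P·t = 2.47 × 0.00443 = 0.01094 J.
Per-photon energy: E = 1.097 × 10^-22 J.
N = E_total / E_photon = 9.97 × 10^19.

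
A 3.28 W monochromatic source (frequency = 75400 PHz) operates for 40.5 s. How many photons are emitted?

Total energy: E_total = P·t = 3.28 × 40.5 = 132.8 J.
Per-photon energy: E = 4.996·10^-14 J.
N = E_total / E_photon = 2.66·10^15.

2.66·10^15 photons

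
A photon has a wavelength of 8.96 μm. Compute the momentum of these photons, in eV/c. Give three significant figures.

Use h = 6.62607015 × 10^-34 J·s, c = 2.99792458 × 10^8 m/s, 1 eV = 1.602176634 × 10^-19 J.
Convert to SI: λ = 8.96 μm = 8.96 × 10^-6 m.
Apply p = h/λ: p = 7.395 × 10^-29 kg·m/s.
Converting to eV/c: p = 0.1384 eV/c ≈ 0.138 eV/c.

0.138 eV/c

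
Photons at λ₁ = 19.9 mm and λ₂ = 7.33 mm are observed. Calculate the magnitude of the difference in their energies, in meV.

0.107 meV

Using E = hc/λ: E₁ = 9.982 × 10^-24 J, E₂ = 2.710 × 10^-23 J.
|ΔE| = |9.982 × 10^-24 − 2.710 × 10^-23| = 1.71 × 10^-23 J = 0.107 meV.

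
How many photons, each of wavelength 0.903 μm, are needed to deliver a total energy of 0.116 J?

5.27 × 10^17 photons

Per-photon energy: E = 2.200 × 10^-19 J (from wavelength = 0.903 μm).
N = E_total / E_photon = 0.116 J / 2.200 × 10^-19 J = 5.27 × 10^17.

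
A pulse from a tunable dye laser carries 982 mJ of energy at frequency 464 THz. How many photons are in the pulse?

Per-photon energy: E = 3.074·10^-19 J (from frequency = 464 THz).
N = E_total / E_photon = 0.982 J / 3.074·10^-19 J = 3.19·10^18.

3.19·10^18 photons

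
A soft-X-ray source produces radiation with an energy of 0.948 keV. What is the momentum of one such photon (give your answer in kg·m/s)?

5.07 × 10^-25 kg·m/s

Convert to SI: E = 0.948 keV = 1.5189 × 10^-16 J.
Apply p = E/c: p = 5.066 × 10^-25 kg·m/s.
So p ≈ 5.07 × 10^-25 kg·m/s.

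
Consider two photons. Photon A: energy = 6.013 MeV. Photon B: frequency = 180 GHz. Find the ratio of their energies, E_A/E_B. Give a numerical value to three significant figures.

8.08 × 10^9

E_A = 9.634 × 10^-13 J (from energy = 6.013 MeV, via E given directly).
E_B = 1.193 × 10^-22 J (from frequency = 180 GHz, via E = hf).
Ratio = 9.634 × 10^-13 / 1.193 × 10^-22 = 8.08 × 10^9.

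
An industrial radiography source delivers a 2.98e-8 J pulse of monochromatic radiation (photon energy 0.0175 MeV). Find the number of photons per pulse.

1.06e7 photons

Per-photon energy: E = 2.804e-15 J (from energy = 0.0175 MeV).
N = E_total / E_photon = 2.98e-8 J / 2.804e-15 J = 1.06e7.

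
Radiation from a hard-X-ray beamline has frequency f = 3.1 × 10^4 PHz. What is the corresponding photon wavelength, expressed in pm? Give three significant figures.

Take c = 2.99792458 × 10^8 m/s.
Convert to SI: f = 3.1 × 10^4 PHz = 3.1 × 10^19 Hz.
Since λ = c/f for a photon, λ = 9.671 × 10^-12 m.
Converting to pm: λ = 9.671 pm ≈ 9.67 pm.

9.67 pm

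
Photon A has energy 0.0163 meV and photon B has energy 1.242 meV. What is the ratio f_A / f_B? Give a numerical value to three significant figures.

0.0131

f_A = 3.941e9 Hz (from energy = 0.0163 meV, via f = E/h).
f_B = 3.003e11 Hz (from energy = 1.242 meV, via f = E/h).
Ratio = 3.941e9 / 3.003e11 = 0.0131.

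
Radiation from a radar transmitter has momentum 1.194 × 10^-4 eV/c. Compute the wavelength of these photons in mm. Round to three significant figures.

10.4 mm

In SI units: p = 1.194 × 10^-4 eV/c = 6.3811 × 10^-32 kg·m/s.
For a photon λ = h/p, so λ = 0.01038 m.
Converting to mm: λ = 10.38 mm ≈ 10.4 mm.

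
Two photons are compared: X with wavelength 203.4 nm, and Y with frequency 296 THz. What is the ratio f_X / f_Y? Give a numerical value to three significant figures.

4.98

f_X = 1.474 × 10^15 Hz (from wavelength = 203.4 nm, via f = c/λ).
f_Y = 2.960 × 10^14 Hz (from frequency = 296 THz, via f given directly).
Ratio = 1.474 × 10^15 / 2.960 × 10^14 = 4.98.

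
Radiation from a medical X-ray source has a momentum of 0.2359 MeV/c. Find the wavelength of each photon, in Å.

(h = 6.62607015e-34 J·s, c = 2.99792458e8 m/s, 1 eV = 1.602176634e-19 J.)
First convert: p = 0.2359 MeV/c = 1.2607e-22 kg·m/s.
For a photon λ = h/p, so λ = 5.256e-12 m.
Converting to Å: λ = 0.05256 Å ≈ 0.0526 Å.

0.0526 Å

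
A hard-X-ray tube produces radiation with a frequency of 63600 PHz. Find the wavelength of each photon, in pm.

Take c = 2.99792458 × 10^8 m/s.
First convert: f = 63600 PHz = 6.36 × 10^19 Hz.
Since λ = c/f for a photon, λ = 4.714 × 10^-12 m.
Converting to pm: λ = 4.714 pm ≈ 4.71 pm.

4.71 pm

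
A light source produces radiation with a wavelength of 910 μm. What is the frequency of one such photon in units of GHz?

329 GHz

Convert to SI: λ = 910 μm = 9.10 × 10^-4 m.
For a photon f = c/λ, so f = 3.294 × 10^11 Hz.
Converting to GHz: f = 329.4 GHz ≈ 329 GHz.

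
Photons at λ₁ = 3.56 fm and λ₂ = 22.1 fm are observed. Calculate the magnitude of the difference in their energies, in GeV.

Using E = hc/λ: E₁ = 5.580 × 10^-11 J, E₂ = 8.988 × 10^-12 J.
|ΔE| = |5.580 × 10^-11 − 8.988 × 10^-12| = 4.68 × 10^-11 J = 0.292 GeV.

0.292 GeV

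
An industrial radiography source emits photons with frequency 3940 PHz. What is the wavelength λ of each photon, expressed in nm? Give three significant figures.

(c = 2.99792458 × 10^8 m/s.)
Convert to SI: f = 3940 PHz = 3.94 × 10^18 Hz.
Apply λ = c/f: λ = 7.609 × 10^-11 m.
Converting to nm: λ = 0.07609 nm ≈ 0.0761 nm.

0.0761 nm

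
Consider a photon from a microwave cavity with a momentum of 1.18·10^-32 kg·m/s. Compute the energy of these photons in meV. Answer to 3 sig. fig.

0.0221 meV

For a photon E = pc, so E = 3.538·10^-24 J.
Converting to meV: E = 0.02208 meV ≈ 0.0221 meV.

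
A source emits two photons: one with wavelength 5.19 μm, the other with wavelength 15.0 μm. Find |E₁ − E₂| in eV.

Using E = hc/λ: E₁ = 3.827·10^-20 J, E₂ = 1.324·10^-20 J.
|ΔE| = |3.827·10^-20 − 1.324·10^-20| = 2.50·10^-20 J = 0.156 eV.

0.156 eV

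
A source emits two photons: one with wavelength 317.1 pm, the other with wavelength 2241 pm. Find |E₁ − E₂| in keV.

3.36 keV

Using E = hc/λ: E₁ = 6.2644 × 10^-16 J, E₂ = 8.8641 × 10^-17 J.
|ΔE| = |6.2644 × 10^-16 − 8.8641 × 10^-17| = 5.38 × 10^-16 J = 3.36 keV.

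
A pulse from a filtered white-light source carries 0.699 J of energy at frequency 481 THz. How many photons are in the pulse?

2.19 × 10^18 photons

Per-photon energy: E = 3.187 × 10^-19 J (from frequency = 481 THz).
N = E_total / E_photon = 0.699 J / 3.187 × 10^-19 J = 2.19 × 10^18.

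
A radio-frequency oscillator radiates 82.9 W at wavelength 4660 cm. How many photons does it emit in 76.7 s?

Total energy: E_total = P·t = 82.9 × 76.7 = 6358 J.
Per-photon energy: E = 4.263 × 10^-27 J.
N = E_total / E_photon = 1.49 × 10^30.

1.49 × 10^30 photons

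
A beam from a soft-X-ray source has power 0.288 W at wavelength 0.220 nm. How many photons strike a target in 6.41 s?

Total energy: E_total = P·t = 0.288 × 6.41 = 1.846 J.
Per-photon energy: E = 9.029e-16 J.
N = E_total / E_photon = 2.04e15.

2.04e15 photons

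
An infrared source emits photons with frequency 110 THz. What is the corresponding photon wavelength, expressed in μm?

(c = 2.99792458e8 m/s.)
First convert: f = 110 THz = 1.10e14 Hz.
The photon relation is λ = c/f, giving λ = 2.725e-6 m.
Converting to μm: λ = 2.725 μm ≈ 2.73 μm.

2.73 μm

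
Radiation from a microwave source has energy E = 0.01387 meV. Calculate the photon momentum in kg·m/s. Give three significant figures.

7.41e-33 kg·m/s

(c = 2.99792458e8 m/s, 1 eV = 1.602176634e-19 J.)
Convert to SI: E = 0.01387 meV = 2.2222e-24 J.
For a photon p = E/c, so p = 7.413e-33 kg·m/s.
So p ≈ 7.41e-33 kg·m/s.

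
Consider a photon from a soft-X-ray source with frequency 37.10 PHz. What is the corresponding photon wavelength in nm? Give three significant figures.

8.08 nm

Convert to SI: f = 37.10 PHz = 3.710e16 Hz.
The photon relation is λ = c/f, giving λ = 8.081e-9 m.
Converting to nm: λ = 8.081 nm ≈ 8.08 nm.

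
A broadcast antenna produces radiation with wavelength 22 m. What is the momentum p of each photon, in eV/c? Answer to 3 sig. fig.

Since p = h/λ for a photon, p = 3.012e-35 kg·m/s.
Converting to eV/c: p = 5.636e-8 eV/c ≈ 5.64e-8 eV/c.

5.64e-8 eV/c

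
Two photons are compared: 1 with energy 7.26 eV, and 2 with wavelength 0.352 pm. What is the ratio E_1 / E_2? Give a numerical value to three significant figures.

2.06e-6

E_1 = 1.163e-18 J (from energy = 7.26 eV, via E given directly).
E_2 = 5.643e-13 J (from wavelength = 0.352 pm, via E = hc/λ).
Ratio = 1.163e-18 / 5.643e-13 = 2.06e-6.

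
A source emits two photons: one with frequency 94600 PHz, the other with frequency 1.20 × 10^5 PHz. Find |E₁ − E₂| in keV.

Using E = hf: E₁ = 6.268 × 10^-14 J, E₂ = 7.951 × 10^-14 J.
|ΔE| = |6.268 × 10^-14 − 7.951 × 10^-14| = 1.68 × 10^-14 J = 105 keV.

105 keV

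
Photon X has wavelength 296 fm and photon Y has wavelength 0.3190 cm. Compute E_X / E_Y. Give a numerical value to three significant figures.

E_X = 6.711e-13 J (from wavelength = 296 fm, via E = hc/λ).
E_Y = 6.227e-23 J (from wavelength = 0.3190 cm, via E = hc/λ).
Ratio = 6.711e-13 / 6.227e-23 = 1.08e10.

1.08e10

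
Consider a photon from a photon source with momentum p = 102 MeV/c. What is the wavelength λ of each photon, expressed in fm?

12.2 fm

Convert to SI: p = 102 MeV/c = 5.4512e-20 kg·m/s.
The photon relation is λ = h/p, giving λ = 1.216e-14 m.
Converting to fm: λ = 12.16 fm ≈ 12.2 fm.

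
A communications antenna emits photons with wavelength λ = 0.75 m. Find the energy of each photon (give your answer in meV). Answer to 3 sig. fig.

For a photon E = hc/λ, so E = 2.649 × 10^-25 J.
Converting to meV: E = 0.001653 meV ≈ 1.65 × 10^-3 meV.

1.65 × 10^-3 meV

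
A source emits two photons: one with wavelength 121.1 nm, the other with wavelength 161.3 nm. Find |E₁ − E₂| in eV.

Using E = hc/λ: E₁ = 1.6403e-18 J, E₂ = 1.2315e-18 J.
|ΔE| = |1.6403e-18 − 1.2315e-18| = 4.09e-19 J = 2.55 eV.

2.55 eV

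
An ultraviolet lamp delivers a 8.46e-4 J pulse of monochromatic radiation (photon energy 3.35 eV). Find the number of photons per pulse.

1.58e15 photons

Per-photon energy: E = 5.367e-19 J (from energy = 3.35 eV).
N = E_total / E_photon = 8.46e-4 J / 5.367e-19 J = 1.58e15.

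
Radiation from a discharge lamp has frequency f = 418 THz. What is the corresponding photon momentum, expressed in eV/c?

Use h = 6.62607015 × 10^-34 J·s, c = 2.99792458 × 10^8 m/s, 1 eV = 1.602176634 × 10^-19 J.
Convert to SI: f = 418 THz = 4.18 × 10^14 Hz.
Since p = hf/c for a photon, p = 9.239 × 10^-28 kg·m/s.
Converting to eV/c: p = 1.729 eV/c ≈ 1.73 eV/c.

1.73 eV/c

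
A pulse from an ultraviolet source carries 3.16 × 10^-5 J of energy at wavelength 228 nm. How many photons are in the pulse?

3.63 × 10^13 photons

Per-photon energy: E = 8.712 × 10^-19 J (from wavelength = 228 nm).
N = E_total / E_photon = 3.16 × 10^-5 J / 8.712 × 10^-19 J = 3.63 × 10^13.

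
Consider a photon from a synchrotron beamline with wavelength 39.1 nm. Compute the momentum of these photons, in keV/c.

Convert to SI: λ = 39.1 nm = 3.91 × 10^-8 m.
The photon relation is p = h/λ, giving p = 1.695 × 10^-26 kg·m/s.
Converting to keV/c: p = 0.03171 keV/c ≈ 0.0317 keV/c.

0.0317 keV/c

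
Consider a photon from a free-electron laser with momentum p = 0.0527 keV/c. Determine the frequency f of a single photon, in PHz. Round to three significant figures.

Take h = 6.62607015e-34 J·s, c = 2.99792458e8 m/s, 1 eV = 1.602176634e-19 J.
First convert: p = 0.0527 keV/c = 2.8164e-26 kg·m/s.
Since f = pc/h for a photon, f = 1.274e16 Hz.
Converting to PHz: f = 12.74 PHz ≈ 12.7 PHz.

12.7 PHz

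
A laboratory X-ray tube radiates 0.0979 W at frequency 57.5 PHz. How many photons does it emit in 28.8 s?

7.40·10^16 photons

Total energy: E_total = P·t = 0.0979 × 28.8 = 2.820 J.
Per-photon energy: E = 3.810·10^-17 J.
N = E_total / E_photon = 7.40·10^16.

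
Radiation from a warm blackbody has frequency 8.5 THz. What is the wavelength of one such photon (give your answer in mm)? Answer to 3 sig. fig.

0.0353 mm

Use c = 2.99792458 × 10^8 m/s.
First convert: f = 8.5 THz = 8.5 × 10^12 Hz.
The photon relation is λ = c/f, giving λ = 3.527 × 10^-5 m.
Converting to mm: λ = 0.03527 mm ≈ 0.0353 mm.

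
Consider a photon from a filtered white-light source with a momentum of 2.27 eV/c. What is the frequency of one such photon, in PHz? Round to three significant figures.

0.549 PHz

Use h = 6.62607015e-34 J·s, c = 2.99792458e8 m/s, 1 eV = 1.602176634e-19 J.
Convert to SI: p = 2.27 eV/c = 1.2132e-27 kg·m/s.
Since f = pc/h for a photon, f = 5.489e14 Hz.
Converting to PHz: f = 0.5489 PHz ≈ 0.549 PHz.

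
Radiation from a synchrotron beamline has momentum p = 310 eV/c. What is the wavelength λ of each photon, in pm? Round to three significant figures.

Take h = 6.62607015e-34 J·s, c = 2.99792458e8 m/s, 1 eV = 1.602176634e-19 J.
Convert to SI: p = 310 eV/c = 1.6567e-25 kg·m/s.
Since λ = h/p for a photon, λ = 3.999e-9 m.
Converting to pm: λ = 3999 pm ≈ 4000 pm.

4000 pm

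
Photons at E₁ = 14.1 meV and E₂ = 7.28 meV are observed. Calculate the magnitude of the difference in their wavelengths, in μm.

Using λ = hc/E: λ₁ = 8.793·10^-5 m, λ₂ = 1.703·10^-4 m.
|Δλ| = |8.793·10^-5 − 1.703·10^-4| = 8.24·10^-5 m = 82.4 μm.

82.4 μm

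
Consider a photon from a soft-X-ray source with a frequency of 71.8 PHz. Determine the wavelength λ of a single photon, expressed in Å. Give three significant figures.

First convert: f = 71.8 PHz = 7.18e16 Hz.
For a photon λ = c/f, so λ = 4.175e-9 m.
Converting to Å: λ = 41.75 Å ≈ 41.8 Å.

41.8 Å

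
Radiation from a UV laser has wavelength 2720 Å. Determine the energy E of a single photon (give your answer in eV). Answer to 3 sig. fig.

4.56 eV

Use h = 6.62607015e-34 J·s, c = 2.99792458e8 m/s, 1 eV = 1.602176634e-19 J.
Convert to SI: λ = 2720 Å = 2.72e-7 m.
Apply E = hc/λ: E = 7.303e-19 J.
Converting to eV: E = 4.558 eV ≈ 4.56 eV.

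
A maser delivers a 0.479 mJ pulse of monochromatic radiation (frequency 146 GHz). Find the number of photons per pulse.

4.95e18 photons

Per-photon energy: E = 9.674e-23 J (from frequency = 146 GHz).
N = E_total / E_photon = 4.79e-4 J / 9.674e-23 J = 4.95e18.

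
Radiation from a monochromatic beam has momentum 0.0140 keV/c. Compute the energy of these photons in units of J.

2.24e-18 J

In SI units: p = 0.0140 keV/c = 7.4820e-27 kg·m/s.
Since E = pc for a photon, E = 2.243e-18 J.
So E ≈ 2.24e-18 J.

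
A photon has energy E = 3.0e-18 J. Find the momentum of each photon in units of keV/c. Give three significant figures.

Apply p = E/c: p = 1.001e-26 kg·m/s.
Converting to keV/c: p = 0.01872 keV/c ≈ 0.0187 keV/c.

0.0187 keV/c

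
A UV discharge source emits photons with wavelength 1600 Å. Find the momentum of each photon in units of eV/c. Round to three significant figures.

In SI units: λ = 1600 Å = 1.6 × 10^-7 m.
The photon relation is p = h/λ, giving p = 4.141 × 10^-27 kg·m/s.
Converting to eV/c: p = 7.749 eV/c ≈ 7.75 eV/c.

7.75 eV/c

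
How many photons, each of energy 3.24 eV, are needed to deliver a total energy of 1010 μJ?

Per-photon energy: E = 5.191 × 10^-19 J (from energy = 3.24 eV).
N = E_total / E_photon = 0.00101 J / 5.191 × 10^-19 J = 1.95 × 10^15.

1.95 × 10^15 photons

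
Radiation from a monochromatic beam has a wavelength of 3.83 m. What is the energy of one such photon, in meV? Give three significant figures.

3.24 × 10^-4 meV

(h = 6.62607015 × 10^-34 J·s, c = 2.99792458 × 10^8 m/s, 1 eV = 1.602176634 × 10^-19 J.)
Apply E = hc/λ: E = 5.187 × 10^-26 J.
Converting to meV: E = 3.237 × 10^-4 meV ≈ 3.24 × 10^-4 meV.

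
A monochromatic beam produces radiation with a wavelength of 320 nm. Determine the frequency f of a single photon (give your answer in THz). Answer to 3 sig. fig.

Use c = 2.99792458e8 m/s.
Convert to SI: λ = 320 nm = 3.2e-7 m.
Apply f = c/λ: f = 9.369e14 Hz.
Converting to THz: f = 936.9 THz ≈ 937 THz.

937 THz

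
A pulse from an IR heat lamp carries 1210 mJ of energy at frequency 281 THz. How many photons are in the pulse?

6.50e18 photons

Per-photon energy: E = 1.862e-19 J (from frequency = 281 THz).
N = E_total / E_photon = 1.21 J / 1.862e-19 J = 6.50e18.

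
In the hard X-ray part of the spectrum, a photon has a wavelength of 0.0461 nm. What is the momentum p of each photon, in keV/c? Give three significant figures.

Use h = 6.62607015 × 10^-34 J·s, c = 2.99792458 × 10^8 m/s, 1 eV = 1.602176634 × 10^-19 J.
In SI units: λ = 0.0461 nm = 4.61 × 10^-11 m.
For a photon p = h/λ, so p = 1.437 × 10^-23 kg·m/s.
Converting to keV/c: p = 26.89 keV/c ≈ 26.9 keV/c.

26.9 keV/c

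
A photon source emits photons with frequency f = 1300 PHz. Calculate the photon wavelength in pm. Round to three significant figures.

231 pm

First convert: f = 1300 PHz = 1.3e18 Hz.
For a photon λ = c/f, so λ = 2.306e-10 m.
Converting to pm: λ = 230.6 pm ≈ 231 pm.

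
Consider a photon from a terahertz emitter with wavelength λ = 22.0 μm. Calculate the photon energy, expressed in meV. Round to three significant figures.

Convert to SI: λ = 22.0 μm = 2.20 × 10^-5 m.
Since E = hc/λ for a photon, E = 9.029 × 10^-21 J.
Converting to meV: E = 56.36 meV ≈ 56.4 meV.

56.4 meV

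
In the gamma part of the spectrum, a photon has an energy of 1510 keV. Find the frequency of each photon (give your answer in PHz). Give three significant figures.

First convert: E = 1510 keV = 2.4193 × 10^-13 J.
For a photon f = E/h, so f = 3.651 × 10^20 Hz.
Converting to PHz: f = 365100 PHz ≈ 3.65 × 10^5 PHz.

3.65 × 10^5 PHz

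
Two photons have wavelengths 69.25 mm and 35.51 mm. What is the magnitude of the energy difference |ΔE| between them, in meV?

Using E = hc/λ: E₁ = 2.8685e-24 J, E₂ = 5.5940e-24 J.
|ΔE| = |2.8685e-24 − 5.5940e-24| = 2.73e-24 J = 0.0170 meV.

0.0170 meV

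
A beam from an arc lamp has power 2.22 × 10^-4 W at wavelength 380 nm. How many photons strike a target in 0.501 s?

Total energy: E_total = P·t = 2.22 × 10^-4 × 0.501 = 1.112 × 10^-4 J.
Per-photon energy: E = 5.227 × 10^-19 J.
N = E_total / E_photon = 2.13 × 10^14.

2.13 × 10^14 photons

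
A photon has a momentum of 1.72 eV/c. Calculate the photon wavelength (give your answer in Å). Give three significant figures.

Convert to SI: p = 1.72 eV/c = 9.1922e-28 kg·m/s.
Apply λ = h/p: λ = 7.208e-7 m.
Converting to Å: λ = 7208 Å ≈ 7210 Å.

7210 Å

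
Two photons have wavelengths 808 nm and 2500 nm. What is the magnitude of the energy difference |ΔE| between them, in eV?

1.04 eV

Using E = hc/λ: E₁ = 2.458e-19 J, E₂ = 7.946e-20 J.
|ΔE| = |2.458e-19 − 7.946e-20| = 1.66e-19 J = 1.04 eV.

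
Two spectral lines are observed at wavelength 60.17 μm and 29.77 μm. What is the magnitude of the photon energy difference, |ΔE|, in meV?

Using E = hc/λ: E₁ = 3.3014 × 10^-21 J, E₂ = 6.6726 × 10^-21 J.
|ΔE| = |3.3014 × 10^-21 − 6.6726 × 10^-21| = 3.37 × 10^-21 J = 21.0 meV.

21.0 meV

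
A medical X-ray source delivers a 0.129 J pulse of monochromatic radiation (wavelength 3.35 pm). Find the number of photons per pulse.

Per-photon energy: E = 5.930 × 10^-14 J (from wavelength = 3.35 pm).
N = E_total / E_photon = 0.129 J / 5.930 × 10^-14 J = 2.18 × 10^12.

2.18 × 10^12 photons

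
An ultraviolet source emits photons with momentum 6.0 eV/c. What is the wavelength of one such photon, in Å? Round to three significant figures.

2070 Å

Use h = 6.62607015·10^-34 J·s, c = 2.99792458·10^8 m/s, 1 eV = 1.602176634·10^-19 J.
In SI units: p = 6.0 eV/c = 3.2066·10^-27 kg·m/s.
Since λ = h/p for a photon, λ = 2.066·10^-7 m.
Converting to Å: λ = 2066 Å ≈ 2070 Å.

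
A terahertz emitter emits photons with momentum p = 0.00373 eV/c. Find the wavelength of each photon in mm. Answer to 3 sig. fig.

0.332 mm

(h = 6.62607015 × 10^-34 J·s, c = 2.99792458 × 10^8 m/s, 1 eV = 1.602176634 × 10^-19 J.)
Convert to SI: p = 0.00373 eV/c = 1.9934 × 10^-30 kg·m/s.
For a photon λ = h/p, so λ = 3.324 × 10^-4 m.
Converting to mm: λ = 0.3324 mm ≈ 0.332 mm.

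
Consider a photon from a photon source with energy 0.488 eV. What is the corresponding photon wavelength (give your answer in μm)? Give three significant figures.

First convert: E = 0.488 eV = 7.8186e-20 J.
Since λ = hc/E for a photon, λ = 2.541e-6 m.
Converting to μm: λ = 2.541 μm ≈ 2.54 μm.

2.54 μm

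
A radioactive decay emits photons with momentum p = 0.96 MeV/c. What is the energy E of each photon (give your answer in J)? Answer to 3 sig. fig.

Convert to SI: p = 0.96 MeV/c = 5.1305e-22 kg·m/s.
Apply E = pc: E = 1.538e-13 J.
So E ≈ 1.54e-13 J.

1.54e-13 J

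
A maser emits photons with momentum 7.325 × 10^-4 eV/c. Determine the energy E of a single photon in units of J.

1.17 × 10^-22 J

First convert: p = 7.325 × 10^-4 eV/c = 3.9147 × 10^-31 kg·m/s.
Since E = pc for a photon, E = 1.174 × 10^-22 J.
So E ≈ 1.17 × 10^-22 J.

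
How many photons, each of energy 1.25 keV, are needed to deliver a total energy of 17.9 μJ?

Per-photon energy: E = 2.003 × 10^-16 J (from energy = 1.25 keV).
N = E_total / E_photon = 1.79 × 10^-5 J / 2.003 × 10^-16 J = 8.94 × 10^10.

8.94 × 10^10 photons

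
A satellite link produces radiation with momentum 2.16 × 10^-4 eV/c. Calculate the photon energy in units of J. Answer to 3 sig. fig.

Convert to SI: p = 2.16 × 10^-4 eV/c = 1.1544 × 10^-31 kg·m/s.
For a photon E = pc, so E = 3.461 × 10^-23 J.
So E ≈ 3.46 × 10^-23 J.

3.46 × 10^-23 J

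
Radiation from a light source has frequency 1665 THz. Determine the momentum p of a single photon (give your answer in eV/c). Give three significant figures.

In SI units: f = 1665 THz = 1.665 × 10^15 Hz.
For a photon p = hf/c, so p = 3.680 × 10^-27 kg·m/s.
Converting to eV/c: p = 6.886 eV/c ≈ 6.89 eV/c.

6.89 eV/c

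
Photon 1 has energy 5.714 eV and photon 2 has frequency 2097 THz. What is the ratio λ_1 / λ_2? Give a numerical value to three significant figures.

λ_1 = 2.170e-7 m (from energy = 5.714 eV, via λ = hc/E).
λ_2 = 1.430e-7 m (from frequency = 2097 THz, via λ = c/f).
Ratio = 2.170e-7 / 1.430e-7 = 1.52.

1.52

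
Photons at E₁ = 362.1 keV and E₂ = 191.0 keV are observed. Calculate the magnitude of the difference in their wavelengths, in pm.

Using λ = hc/E: λ₁ = 3.4240·10^-12 m, λ₂ = 6.4913·10^-12 m.
|Δλ| = |3.4240·10^-12 − 6.4913·10^-12| = 3.07·10^-12 m = 3.07 pm.

3.07 pm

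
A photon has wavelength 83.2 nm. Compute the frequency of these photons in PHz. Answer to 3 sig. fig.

Take c = 2.99792458e8 m/s.
First convert: λ = 83.2 nm = 8.32e-8 m.
The photon relation is f = c/λ, giving f = 3.603e15 Hz.
Converting to PHz: f = 3.603 PHz ≈ 3.60 PHz.

3.60 PHz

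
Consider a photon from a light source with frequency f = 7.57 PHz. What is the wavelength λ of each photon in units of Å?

Use c = 2.99792458e8 m/s.
Convert to SI: f = 7.57 PHz = 7.57e15 Hz.
For a photon λ = c/f, so λ = 3.960e-8 m.
Converting to Å: λ = 396.0 Å ≈ 396 Å.

396 Å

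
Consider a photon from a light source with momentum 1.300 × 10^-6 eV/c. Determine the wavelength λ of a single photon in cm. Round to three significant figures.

First convert: p = 1.300 × 10^-6 eV/c = 6.9476 × 10^-34 kg·m/s.
Since λ = h/p for a photon, λ = 0.9537 m.
Converting to cm: λ = 95.37 cm ≈ 95.4 cm.

95.4 cm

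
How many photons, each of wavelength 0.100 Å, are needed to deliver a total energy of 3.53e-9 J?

1.78e5 photons

Per-photon energy: E = 1.986e-14 J (from wavelength = 0.100 Å).
N = E_total / E_photon = 3.53e-9 J / 1.986e-14 J = 1.78e5.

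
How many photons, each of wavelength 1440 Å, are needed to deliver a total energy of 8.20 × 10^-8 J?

Per-photon energy: E = 1.379 × 10^-18 J (from wavelength = 1440 Å).
N = E_total / E_photon = 8.20 × 10^-8 J / 1.379 × 10^-18 J = 5.94 × 10^10.

5.94 × 10^10 photons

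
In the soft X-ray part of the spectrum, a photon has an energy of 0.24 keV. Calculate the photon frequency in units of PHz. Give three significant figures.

Take h = 6.62607015e-34 J·s, 1 eV = 1.602176634e-19 J.
Convert to SI: E = 0.24 keV = 3.8452e-17 J.
The photon relation is f = E/h, giving f = 5.803e16 Hz.
Converting to PHz: f = 58.03 PHz ≈ 58.0 PHz.

58.0 PHz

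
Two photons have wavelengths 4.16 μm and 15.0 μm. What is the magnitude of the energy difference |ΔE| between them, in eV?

Using E = hc/λ: E₁ = 4.775·10^-20 J, E₂ = 1.324·10^-20 J.
|ΔE| = |4.775·10^-20 − 1.324·10^-20| = 3.45·10^-20 J = 0.215 eV.

0.215 eV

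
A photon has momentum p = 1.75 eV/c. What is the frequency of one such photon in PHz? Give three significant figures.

Take h = 6.62607015·10^-34 J·s, c = 2.99792458·10^8 m/s, 1 eV = 1.602176634·10^-19 J.
Convert to SI: p = 1.75 eV/c = 9.3525·10^-28 kg·m/s.
Apply f = pc/h: f = 4.231·10^14 Hz.
Converting to PHz: f = 0.4231 PHz ≈ 0.423 PHz.

0.423 PHz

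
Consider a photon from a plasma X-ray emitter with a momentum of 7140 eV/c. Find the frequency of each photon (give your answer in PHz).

Take h = 6.62607015·10^-34 J·s, c = 2.99792458·10^8 m/s, 1 eV = 1.602176634·10^-19 J.
Convert to SI: p = 7140 eV/c = 3.8158·10^-24 kg·m/s.
The photon relation is f = pc/h, giving f = 1.726·10^18 Hz.
Converting to PHz: f = 1726 PHz ≈ 1730 PHz.

1730 PHz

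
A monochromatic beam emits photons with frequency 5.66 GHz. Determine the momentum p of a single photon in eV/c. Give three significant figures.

(h = 6.62607015 × 10^-34 J·s, c = 2.99792458 × 10^8 m/s, 1 eV = 1.602176634 × 10^-19 J.)
First convert: f = 5.66 GHz = 5.66 × 10^9 Hz.
For a photon p = hf/c, so p = 1.251 × 10^-32 kg·m/s.
Converting to eV/c: p = 2.341 × 10^-5 eV/c ≈ 2.34 × 10^-5 eV/c.

2.34 × 10^-5 eV/c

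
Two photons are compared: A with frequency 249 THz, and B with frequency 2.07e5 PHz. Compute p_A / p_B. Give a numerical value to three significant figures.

p_A = 5.503e-28 kg·m/s (from frequency = 249 THz, via p = hf/c).
p_B = 4.575e-22 kg·m/s (from frequency = 2.07e5 PHz, via p = hf/c).
Ratio = 5.503e-28 / 4.575e-22 = 1.20e-6.

1.20e-6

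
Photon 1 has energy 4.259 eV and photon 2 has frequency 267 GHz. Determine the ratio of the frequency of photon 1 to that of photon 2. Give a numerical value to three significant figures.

f_1 = 1.030·10^15 Hz (from energy = 4.259 eV, via f = E/h).
f_2 = 2.670·10^11 Hz (from frequency = 267 GHz, via f given directly).
Ratio = 1.030·10^15 / 2.670·10^11 = 3860.

3860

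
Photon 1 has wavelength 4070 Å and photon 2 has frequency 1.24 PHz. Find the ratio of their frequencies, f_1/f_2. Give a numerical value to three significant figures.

f_1 = 7.366e14 Hz (from wavelength = 4070 Å, via f = c/λ).
f_2 = 1.240e15 Hz (from frequency = 1.24 PHz, via f given directly).
Ratio = 7.366e14 / 1.240e15 = 0.594.

0.594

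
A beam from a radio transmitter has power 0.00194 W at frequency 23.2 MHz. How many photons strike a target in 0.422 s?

5.33e22 photons

Total energy: E_total = P·t = 0.00194 × 0.422 = 8.187e-4 J.
Per-photon energy: E = 1.537e-26 J.
N = E_total / E_photon = 5.33e22.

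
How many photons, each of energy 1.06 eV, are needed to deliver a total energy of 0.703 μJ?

4.14·10^12 photons

Per-photon energy: E = 1.698·10^-19 J (from energy = 1.06 eV).
N = E_total / E_photon = 7.03·10^-7 J / 1.698·10^-19 J = 4.14·10^12.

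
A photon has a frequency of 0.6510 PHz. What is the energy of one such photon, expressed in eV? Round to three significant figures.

First convert: f = 0.6510 PHz = 6.510e14 Hz.
Since E = hf for a photon, E = 4.314e-19 J.
Converting to eV: E = 2.692 eV ≈ 2.69 eV.

2.69 eV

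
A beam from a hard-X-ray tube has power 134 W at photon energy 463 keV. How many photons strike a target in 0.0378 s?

6.83 × 10^13 photons

Total energy: E_total = P·t = 134 × 0.0378 = 5.065 J.
Per-photon energy: E = 7.418 × 10^-14 J.
N = E_total / E_photon = 6.83 × 10^13.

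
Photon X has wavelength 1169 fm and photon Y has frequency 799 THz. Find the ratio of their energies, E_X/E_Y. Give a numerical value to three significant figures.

3.21 × 10^5

E_X = 1.699 × 10^-13 J (from wavelength = 1169 fm, via E = hc/λ).
E_Y = 5.294 × 10^-19 J (from frequency = 799 THz, via E = hf).
Ratio = 1.699 × 10^-13 / 5.294 × 10^-19 = 3.21 × 10^5.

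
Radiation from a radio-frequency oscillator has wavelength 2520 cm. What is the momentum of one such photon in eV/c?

4.92·10^-8 eV/c

In SI units: λ = 2520 cm = 25.2 m.
The photon relation is p = h/λ, giving p = 2.629·10^-35 kg·m/s.
Converting to eV/c: p = 4.920·10^-8 eV/c ≈ 4.92·10^-8 eV/c.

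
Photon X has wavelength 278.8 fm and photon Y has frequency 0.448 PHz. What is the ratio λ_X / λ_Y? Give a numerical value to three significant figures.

4.17 × 10^-7

λ_X = 2.788 × 10^-13 m (from wavelength = 278.8 fm, via λ given directly).
λ_Y = 6.692 × 10^-7 m (from frequency = 0.448 PHz, via λ = c/f).
Ratio = 2.788 × 10^-13 / 6.692 × 10^-7 = 4.17 × 10^-7.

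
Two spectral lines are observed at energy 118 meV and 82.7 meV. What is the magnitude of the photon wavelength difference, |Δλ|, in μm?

4.48 μm

Using λ = hc/E: λ₁ = 1.051e-5 m, λ₂ = 1.499e-5 m.
|Δλ| = |1.051e-5 − 1.499e-5| = 4.48e-6 m = 4.48 μm.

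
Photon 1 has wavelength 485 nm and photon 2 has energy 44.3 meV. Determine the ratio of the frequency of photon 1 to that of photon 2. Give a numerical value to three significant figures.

f_1 = 6.181 × 10^14 Hz (from wavelength = 485 nm, via f = c/λ).
f_2 = 1.071 × 10^13 Hz (from energy = 44.3 meV, via f = E/h).
Ratio = 6.181 × 10^14 / 1.071 × 10^13 = 57.7.

57.7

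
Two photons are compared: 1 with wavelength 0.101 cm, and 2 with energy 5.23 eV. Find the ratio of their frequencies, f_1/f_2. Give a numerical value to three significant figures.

f_1 = 2.968e11 Hz (from wavelength = 0.101 cm, via f = c/λ).
f_2 = 1.265e15 Hz (from energy = 5.23 eV, via f = E/h).
Ratio = 2.968e11 / 1.265e15 = 2.35e-4.

2.35e-4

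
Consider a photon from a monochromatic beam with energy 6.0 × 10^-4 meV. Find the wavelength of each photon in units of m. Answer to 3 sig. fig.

In SI units: E = 6.0 × 10^-4 meV = 9.6131 × 10^-26 J.
Since λ = hc/E for a photon, λ = 2.066 m.
So λ ≈ 2.07 m.

2.07 m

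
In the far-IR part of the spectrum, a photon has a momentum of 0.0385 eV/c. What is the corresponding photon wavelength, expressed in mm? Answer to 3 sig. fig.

Use h = 6.62607015e-34 J·s, c = 2.99792458e8 m/s, 1 eV = 1.602176634e-19 J.
Convert to SI: p = 0.0385 eV/c = 2.0576e-29 kg·m/s.
The photon relation is λ = h/p, giving λ = 3.220e-5 m.
Converting to mm: λ = 0.03220 mm ≈ 0.0322 mm.

0.0322 mm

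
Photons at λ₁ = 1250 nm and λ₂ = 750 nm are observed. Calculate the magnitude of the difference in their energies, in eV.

Using E = hc/λ: E₁ = 1.589 × 10^-19 J, E₂ = 2.649 × 10^-19 J.
|ΔE| = |1.589 × 10^-19 − 2.649 × 10^-19| = 1.06 × 10^-19 J = 0.661 eV.

0.661 eV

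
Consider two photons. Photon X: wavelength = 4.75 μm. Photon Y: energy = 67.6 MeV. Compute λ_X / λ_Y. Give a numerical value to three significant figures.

λ_X = 4.750 × 10^-6 m (from wavelength = 4.75 μm, via λ given directly).
λ_Y = 1.834 × 10^-14 m (from energy = 67.6 MeV, via λ = hc/E).
Ratio = 4.750 × 10^-6 / 1.834 × 10^-14 = 2.59 × 10^8.

2.59 × 10^8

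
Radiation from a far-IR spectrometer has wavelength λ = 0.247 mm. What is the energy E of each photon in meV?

Convert to SI: λ = 0.247 mm = 2.47 × 10^-4 m.
The photon relation is E = hc/λ, giving E = 8.042 × 10^-22 J.
Converting to meV: E = 5.020 meV ≈ 5.02 meV.

5.02 meV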